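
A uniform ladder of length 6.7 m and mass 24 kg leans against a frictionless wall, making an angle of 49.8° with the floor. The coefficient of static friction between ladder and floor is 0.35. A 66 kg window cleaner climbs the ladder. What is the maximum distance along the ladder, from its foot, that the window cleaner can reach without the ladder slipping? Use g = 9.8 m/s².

d ≈ 2.57 m

Taking torques about the foot of the ladder:
Ladder weight 24×9.8 = 235.2 N acts at 3.35 m along the ladder; its horizontal arm is 3.35·cos49.8° = 2.162 m → τ = 508.5 N·m clockwise.
Window cleaner weight 66×9.8 = 646.8 N at distance d → arm d·cos49.8° → τ = 646.8·d·0.6455 clockwise.
Wall normal N at the top has arm L sinθ = 5.117 m counterclockwise, so Στ = 0 gives N·5.117 = 508.5 + 417.5·d.
ΣFy = 0 ⇒ N_floor = 882 N, so the maximum friction is μ_s·N_floor = 0.35×882 = 308.7 N. ΣFx = 0 ⇒ N_wall = f, so at the slipping point N = 308.7 N.
Substituting: 308.7×5.117 = 508.5 + 417.5·d ⇒ d = (1580 − 508.5) / 417.5 = 2.57 m.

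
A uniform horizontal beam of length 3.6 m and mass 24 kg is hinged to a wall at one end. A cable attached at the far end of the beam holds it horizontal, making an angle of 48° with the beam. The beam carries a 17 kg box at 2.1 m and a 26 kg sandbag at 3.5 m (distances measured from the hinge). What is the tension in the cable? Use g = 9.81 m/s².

Sum moments about the hinge (the unknown hinge reaction has zero arm there).
Beam weight: 24 × 9.81 = 235.4 N down at 1.8 m → arm 1.8 m, τ = 235.4 × 1.8 = 423.7 N·m clockwise.
Box: 17 × 9.81 = 166.8 N down at 2.1 m → arm 2.1 m, τ = 166.8 × 2.1 = 350.3 N·m clockwise.
Sandbag: 26 × 9.81 = 255.1 N down at 3.5 m → arm 3.5 m, τ = 255.1 × 3.5 = 892.9 N·m clockwise.
Total clockwise load moment = 1667 N·m.
The cable tension T acts at 3.6 m; only its component perpendicular to the beam, T sinθ, produces torque. sin 48° = 0.7431.
Στ = 0 ⇒ T × 3.6 × 0.7431 = 1667 ⇒ T = 1667 / 2.675 = 623 N.

T ≈ 623 N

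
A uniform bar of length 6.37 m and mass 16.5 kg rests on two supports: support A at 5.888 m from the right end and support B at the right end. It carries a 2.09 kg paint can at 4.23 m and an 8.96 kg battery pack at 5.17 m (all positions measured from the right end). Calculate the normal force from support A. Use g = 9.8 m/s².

R_A ≈ 179 N

Choose support B as the axis so its reaction then has zero moment arm.
Beam weight: 16.5 × 9.8 = 161.7 N down at 3.185 m → arm 3.185 m, τ = 161.7 × 3.185 = 515 N·m counterclockwise.
Paint can: 2.09 × 9.8 = 20.48 N down at 4.23 m → arm 4.23 m, τ = 20.48 × 4.23 = 86.63 N·m counterclockwise.
Battery pack: 8.96 × 9.8 = 87.81 N down at 5.17 m → arm 5.17 m, τ = 87.81 × 5.17 = 454 N·m counterclockwise.
Net load moment about support B = 1056 N·m counterclockwise.
Reaction R at support A is upward at 5.888 m, arm 5.888 m → moment R × 5.888 clockwise.
Setting net torque to zero: R × 5.888 = 1056 → R = 179 N.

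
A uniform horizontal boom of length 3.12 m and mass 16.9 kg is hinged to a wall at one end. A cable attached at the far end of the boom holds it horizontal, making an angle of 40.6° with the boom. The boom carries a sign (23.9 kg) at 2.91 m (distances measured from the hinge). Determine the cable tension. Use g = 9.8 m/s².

T ≈ 463 N

Taking torques about the hinge:
Beam weight: 16.9 × 9.8 = 165.6 N down at 1.56 m → arm 1.56 m, τ = 165.6 × 1.56 = 258.3 N·m clockwise.
Sign: 23.9 × 9.8 = 234.2 N down at 2.91 m → arm 2.91 m, τ = 234.2 × 2.91 = 681.5 N·m clockwise.
Total clockwise load moment = 939.8 N·m.
The cable tension T acts at 3.12 m; only its component perpendicular to the boom, T sinθ, produces torque. sin 40.6° = 0.6508.
Στ = 0 ⇒ T × 3.12 × 0.6508 = 939.8 ⇒ T = 939.8 / 2.03 = 463 N.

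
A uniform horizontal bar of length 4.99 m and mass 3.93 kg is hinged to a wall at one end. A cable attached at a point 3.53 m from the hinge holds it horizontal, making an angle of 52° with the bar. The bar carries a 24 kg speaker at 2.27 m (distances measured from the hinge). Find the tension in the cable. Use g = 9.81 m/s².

T ≈ 227 N

About the hinge:
Beam weight: 3.93 × 9.81 = 38.55 N down at 2.495 m → arm 2.495 m, τ = 38.55 × 2.495 = 96.18 N·m clockwise.
Speaker: 24 × 9.81 = 235.4 N down at 2.27 m → arm 2.27 m, τ = 235.4 × 2.27 = 534.4 N·m clockwise.
Total clockwise load moment = 630.6 N·m.
The cable tension T acts at 3.53 m; only its component perpendicular to the bar, T sinθ, produces torque. sin 52° = 0.788.
Setting net torque to zero: T × 3.53 × 0.788 = 630.6 → T = 630.6 / 2.782 = 227 N.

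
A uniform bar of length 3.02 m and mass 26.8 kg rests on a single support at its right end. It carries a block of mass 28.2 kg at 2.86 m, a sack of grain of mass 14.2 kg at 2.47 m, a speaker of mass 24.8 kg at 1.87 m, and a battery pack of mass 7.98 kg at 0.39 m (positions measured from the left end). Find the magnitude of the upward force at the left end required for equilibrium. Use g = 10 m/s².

Taking torques about the right end:
Beam weight: 26.8 × 10 = 268 N down at 1.51 m → arm 1.51 m, τ = 268 × 1.51 = 404.7 N·m counterclockwise.
Block: 28.2 × 10 = 282 N down at 2.86 m → arm 0.16 m, τ = 282 × 0.16 = 45.12 N·m counterclockwise.
Sack of grain: 14.2 × 10 = 142 N down at 2.47 m → arm 0.55 m, τ = 142 × 0.55 = 78.1 N·m counterclockwise.
Speaker: 24.8 × 10 = 248 N down at 1.87 m → arm 1.15 m, τ = 248 × 1.15 = 285.2 N·m counterclockwise.
Battery pack: 7.98 × 10 = 79.8 N down at 0.39 m → arm 2.63 m, τ = 79.8 × 2.63 = 209.9 N·m counterclockwise.
Net moment of the loads = 1023 N·m counterclockwise.
The upward force F acts at the left end, arm 3.02 m, giving F × 3.02 clockwise.
For rotational equilibrium, F × 3.02 = 1023, so F = 1023 / 3.02 = 339 N.

F ≈ 339 N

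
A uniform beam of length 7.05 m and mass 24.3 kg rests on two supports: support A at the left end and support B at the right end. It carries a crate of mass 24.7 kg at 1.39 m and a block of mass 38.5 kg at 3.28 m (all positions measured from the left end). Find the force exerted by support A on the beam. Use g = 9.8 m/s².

R_A ≈ 515 N

About support B:
Beam weight: 24.3 × 9.8 = 238.1 N down at 3.525 m → arm 3.525 m, τ = 238.1 × 3.525 = 839.3 N·m counterclockwise.
Crate: 24.7 × 9.8 = 242.1 N down at 1.39 m → arm 5.66 m, τ = 242.1 × 5.66 = 1370 N·m counterclockwise.
Block: 38.5 × 9.8 = 377.3 N down at 3.28 m → arm 3.77 m, τ = 377.3 × 3.77 = 1422 N·m counterclockwise.
Net load moment about support B = 3631 N·m counterclockwise.
Reaction R at support A is upward at 0 m, arm 7.05 m → moment R × 7.05 clockwise.
Στ = 0 ⇒ R × 7.05 = 3631 ⇒ R = 515 N.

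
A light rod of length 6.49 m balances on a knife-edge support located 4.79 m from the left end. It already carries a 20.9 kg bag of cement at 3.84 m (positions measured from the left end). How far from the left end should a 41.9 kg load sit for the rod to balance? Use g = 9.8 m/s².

Choose the knife-edge support (at 4.79 m from the left end) as the axis so the support reaction has zero arm there.
Bag of cement: 20.9 × 9.8 = 204.8 N down at 3.84 m → arm 0.95 m, τ = 204.8 × 0.95 = 194.6 N·m counterclockwise.
Net moment of existing loads = 194.6 N·m counterclockwise.
The load weighs 41.9 × 9.8 = 410.6 N and must supply an equal clockwise moment, so its lever arm about the knife-edge support is 194.6 / 410.6 = 0.474 m.
That puts it at 4.79 + 0.474 = 5.26 m from the left end.

x ≈ 5.26 m from the left end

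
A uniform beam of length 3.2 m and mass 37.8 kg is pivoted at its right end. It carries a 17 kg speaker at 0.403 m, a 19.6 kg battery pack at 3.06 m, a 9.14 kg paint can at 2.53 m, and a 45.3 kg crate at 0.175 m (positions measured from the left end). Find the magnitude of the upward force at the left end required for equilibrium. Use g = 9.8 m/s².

F ≈ 778 N

Sum moments about the right end (the unknown pivot reaction has zero arm there).
Beam weight: 37.8 × 9.8 = 370.4 N down at 1.6 m → arm 1.6 m, τ = 370.4 × 1.6 = 592.6 N·m counterclockwise.
Speaker: 17 × 9.8 = 166.6 N down at 0.403 m → arm 2.797 m, τ = 166.6 × 2.797 = 466 N·m counterclockwise.
Battery pack: 19.6 × 9.8 = 192.1 N down at 3.06 m → arm 0.14 m, τ = 192.1 × 0.14 = 26.89 N·m counterclockwise.
Paint can: 9.14 × 9.8 = 89.57 N down at 2.53 m → arm 0.67 m, τ = 89.57 × 0.67 = 60.01 N·m counterclockwise.
Crate: 45.3 × 9.8 = 443.9 N down at 0.175 m → arm 3.025 m, τ = 443.9 × 3.025 = 1343 N·m counterclockwise.
Net moment of the loads = 2488 N·m counterclockwise.
The upward force F acts at the left end, arm 3.2 m, giving F × 3.2 clockwise.
Setting net torque to zero: F × 3.2 = 2488 → F = 2488 / 3.2 = 778 N.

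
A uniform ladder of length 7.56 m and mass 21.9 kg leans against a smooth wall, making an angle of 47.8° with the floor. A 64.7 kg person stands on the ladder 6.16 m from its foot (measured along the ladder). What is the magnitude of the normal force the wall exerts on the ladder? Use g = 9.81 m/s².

N_wall ≈ 566 N

Take moments about the foot of the ladder.
Ladder weight 21.9×9.81 = 214.8 N acts at 3.78 m along the ladder; its horizontal arm is 3.78·cos47.8° = 2.539 m → τ = 545.4 N·m clockwise.
Person: 64.7×9.81 = 634.7 N at 6.16 m → arm 4.138 m → τ = 2626 N·m clockwise.
Wall normal N acts horizontally at the top; its moment arm is the height L sinθ = 7.56·sin47.8° = 5.6 m, counterclockwise.
For rotational equilibrium, N × 5.6 = 3171, so N = 566 N.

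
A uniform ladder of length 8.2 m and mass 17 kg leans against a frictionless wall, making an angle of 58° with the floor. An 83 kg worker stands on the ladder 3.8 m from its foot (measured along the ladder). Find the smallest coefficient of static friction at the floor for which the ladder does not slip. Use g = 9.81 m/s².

μ_min ≈ 0.293

Sum moments about the foot of the ladder (the floor normal and friction both act there and drop out).
Ladder weight 17×9.81 = 166.8 N acts at 4.1 m along the ladder; its horizontal arm is 4.1·cos58° = 2.173 m → τ = 362.5 N·m clockwise.
Worker: 83×9.81 = 814.2 N at 3.8 m → arm 2.014 m → τ = 1640 N·m clockwise.
Wall normal N acts horizontally at the top; its moment arm is the height L sinθ = 8.2·sin58° = 6.954 m, counterclockwise.
Balancing moments: N × 6.954 = 2002, giving N = 287.9 N.
ΣFx = 0 ⇒ f = N_wall = 287.9 N. ΣFy = 0 ⇒ N_floor = 981 N.
μ_min = f / N_floor = 287.9 / 981 = 0.293.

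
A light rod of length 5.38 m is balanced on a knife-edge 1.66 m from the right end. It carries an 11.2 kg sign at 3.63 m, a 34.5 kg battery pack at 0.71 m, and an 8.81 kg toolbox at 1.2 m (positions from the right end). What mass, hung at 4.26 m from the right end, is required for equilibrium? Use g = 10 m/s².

m ≈ 5.68 kg

Choose the knife-edge (at 1.66 m from the right end) as the axis so the support reaction has zero arm there.
Sign: 11.2 × 10 = 112 N down at 3.63 m → arm 1.97 m, τ = 112 × 1.97 = 220.6 N·m counterclockwise.
Battery pack: 34.5 × 10 = 345 N down at 0.71 m → arm 0.95 m, τ = 345 × 0.95 = 327.8 N·m clockwise.
Toolbox: 8.81 × 10 = 88.1 N down at 1.2 m → arm 0.46 m, τ = 88.1 × 0.46 = 40.53 N·m clockwise.
Net moment of known loads = 147.7 N·m clockwise.
An unknown mass m at 4.26 m has arm 2.6 m; its moment is m·g·2.6 counterclockwise.
Setting net torque to zero: m × 10 × 2.6 = 147.7 → m = 147.7 / (10 × 2.6) = 5.68 kg.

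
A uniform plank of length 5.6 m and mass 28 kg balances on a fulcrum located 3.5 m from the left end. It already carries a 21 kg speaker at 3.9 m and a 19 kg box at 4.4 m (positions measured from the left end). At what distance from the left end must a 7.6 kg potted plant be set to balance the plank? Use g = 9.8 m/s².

x ≈ 2.72 m from the left end

Sum moments about the fulcrum (at 3.5 m from the left end) (the support reaction has zero arm there).
Beam weight: 28 × 9.8 = 274.4 N down at 2.8 m → arm 0.7 m, τ = 274.4 × 0.7 = 192.1 N·m counterclockwise.
Speaker: 21 × 9.8 = 205.8 N down at 3.9 m → arm 0.4 m, τ = 205.8 × 0.4 = 82.32 N·m clockwise.
Box: 19 × 9.8 = 186.2 N down at 4.4 m → arm 0.9 m, τ = 186.2 × 0.9 = 167.6 N·m clockwise.
Net moment of existing loads = 57.82 N·m clockwise.
The potted plant weighs 7.6 × 9.8 = 74.48 N and must supply an equal counterclockwise moment, so its lever arm about the fulcrum is 57.82 / 74.48 = 0.776 m.
That puts it at 3.5 − 0.776 = 2.72 m from the left end.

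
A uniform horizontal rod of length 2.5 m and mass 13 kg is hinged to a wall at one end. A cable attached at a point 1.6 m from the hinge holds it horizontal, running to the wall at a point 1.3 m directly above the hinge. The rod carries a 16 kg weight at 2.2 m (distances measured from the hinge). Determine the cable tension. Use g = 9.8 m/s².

T ≈ 500 N

Choose the hinge as the axis so the unknown hinge reaction has zero arm there.
Beam weight: 13 × 9.8 = 127.4 N down at 1.25 m → arm 1.25 m, τ = 127.4 × 1.25 = 159.2 N·m clockwise.
Weight: 16 × 9.8 = 156.8 N down at 2.2 m → arm 2.2 m, τ = 156.8 × 2.2 = 345 N·m clockwise.
Total clockwise load moment = 504.2 N·m.
The cable tension T acts at 1.6 m; only its component perpendicular to the rod, T sinθ, produces torque. sinθ = h/√(h²+d²) = 1.3/√(1.3²+1.6²) = 0.6306.
Balancing moments: T × 1.6 × 0.6306 = 504.2, giving T = 504.2 / 1.009 = 500 N.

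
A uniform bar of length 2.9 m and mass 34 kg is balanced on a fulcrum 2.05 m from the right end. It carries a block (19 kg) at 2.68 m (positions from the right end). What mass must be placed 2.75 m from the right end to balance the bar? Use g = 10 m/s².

m ≈ 12 kg

Sum moments about the fulcrum (at 2.05 m from the right end) (the support reaction has zero arm there).
Beam weight: 34 × 10 = 340 N down at 1.45 m → arm 0.6 m, τ = 340 × 0.6 = 204 N·m clockwise.
Block: 19 × 10 = 190 N down at 2.68 m → arm 0.63 m, τ = 190 × 0.63 = 119.7 N·m counterclockwise.
Net moment of known loads = 84.3 N·m clockwise.
An unknown mass m at 2.75 m has arm 0.7 m; its moment is m·g·0.7 counterclockwise.
Στ = 0 ⇒ m × 10 × 0.7 = 84.3 ⇒ m = 84.3 / (10 × 0.7) = 12 kg.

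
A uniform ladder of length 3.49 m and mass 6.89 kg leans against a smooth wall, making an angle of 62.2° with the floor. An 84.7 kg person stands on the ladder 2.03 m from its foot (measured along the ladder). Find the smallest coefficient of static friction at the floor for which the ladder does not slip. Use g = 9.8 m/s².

μ_min ≈ 0.303

Sum moments about the foot of the ladder (the floor normal and friction both act there and drop out).
Ladder weight 6.89×9.8 = 67.52 N acts at 1.745 m along the ladder; its horizontal arm is 1.745·cos62.2° = 0.8138 m → τ = 54.95 N·m clockwise.
Person: 84.7×9.8 = 830.1 N at 2.03 m → arm 0.9468 m → τ = 785.9 N·m clockwise.
Wall normal N acts horizontally at the top; its moment arm is the height L sinθ = 3.49·sin62.2° = 3.087 m, counterclockwise.
For rotational equilibrium, N × 3.087 = 840.9, so N = 272.4 N.
ΣFx = 0 ⇒ f = N_wall = 272.4 N. ΣFy = 0 ⇒ N_floor = 897.6 N.
μ_min = f / N_floor = 272.4 / 897.6 = 0.303.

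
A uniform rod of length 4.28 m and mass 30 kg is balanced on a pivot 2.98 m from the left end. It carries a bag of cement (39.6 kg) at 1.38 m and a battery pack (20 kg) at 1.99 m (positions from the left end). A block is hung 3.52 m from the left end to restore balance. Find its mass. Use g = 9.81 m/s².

m ≈ 201 kg

Choose the pivot (at 2.98 m from the left end) as the axis so the support reaction has zero arm there.
Beam weight: 30 × 9.81 = 294.3 N down at 2.14 m → arm 0.84 m, τ = 294.3 × 0.84 = 247.2 N·m counterclockwise.
Bag of cement: 39.6 × 9.81 = 388.5 N down at 1.38 m → arm 1.6 m, τ = 388.5 × 1.6 = 621.6 N·m counterclockwise.
Battery pack: 20 × 9.81 = 196.2 N down at 1.99 m → arm 0.99 m, τ = 196.2 × 0.99 = 194.2 N·m counterclockwise.
Net moment of known loads = 1063 N·m counterclockwise.
An unknown mass m at 3.52 m has arm 0.54 m; its moment is m·g·0.54 clockwise.
Balancing moments: m × 9.81 × 0.54 = 1063, giving m = 1063 / (9.81 × 0.54) = 201 kg.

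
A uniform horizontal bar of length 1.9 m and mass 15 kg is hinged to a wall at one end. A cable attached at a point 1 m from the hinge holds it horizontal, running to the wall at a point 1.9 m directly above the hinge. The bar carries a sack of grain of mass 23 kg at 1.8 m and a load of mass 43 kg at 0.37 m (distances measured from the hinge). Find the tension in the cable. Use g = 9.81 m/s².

Taking torques about the hinge:
Beam weight: 15 × 9.81 = 147.2 N down at 0.95 m → arm 0.95 m, τ = 147.2 × 0.95 = 139.8 N·m clockwise.
Sack of grain: 23 × 9.81 = 225.6 N down at 1.8 m → arm 1.8 m, τ = 225.6 × 1.8 = 406.1 N·m clockwise.
Load: 43 × 9.81 = 421.8 N down at 0.37 m → arm 0.37 m, τ = 421.8 × 0.37 = 156.1 N·m clockwise.
Total clockwise load moment = 702 N·m.
The cable tension T acts at 1 m; only its component perpendicular to the bar, T sinθ, produces torque. sinθ = h/√(h²+d²) = 1.9/√(1.9²+1²) = 0.8849.
Setting net torque to zero: T × 1 × 0.8849 = 702 → T = 702 / 0.8849 = 793 N.

T ≈ 793 N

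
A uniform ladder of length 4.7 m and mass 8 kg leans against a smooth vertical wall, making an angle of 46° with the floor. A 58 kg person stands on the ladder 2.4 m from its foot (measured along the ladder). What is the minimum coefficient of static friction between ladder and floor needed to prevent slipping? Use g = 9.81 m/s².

About the foot of the ladder:
Ladder weight 8×9.81 = 78.48 N acts at 2.35 m along the ladder; its horizontal arm is 2.35·cos46° = 1.632 m → τ = 128.1 N·m clockwise.
Person: 58×9.81 = 569 N at 2.4 m → arm 1.667 m → τ = 948.5 N·m clockwise.
Wall normal N acts horizontally at the top; its moment arm is the height L sinθ = 4.7·sin46° = 3.381 m, counterclockwise.
Setting net torque to zero: N × 3.381 = 1077 → N = 318.5 N.
ΣFx = 0 ⇒ f = N_wall = 318.5 N. ΣFy = 0 ⇒ N_floor = 647.5 N.
μ_min = f / N_floor = 318.5 / 647.5 = 0.492.

μ_min ≈ 0.492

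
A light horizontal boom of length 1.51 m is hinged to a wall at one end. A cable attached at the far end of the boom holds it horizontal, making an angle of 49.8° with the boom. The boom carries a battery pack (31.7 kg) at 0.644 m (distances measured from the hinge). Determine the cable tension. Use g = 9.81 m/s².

T ≈ 174 N

Sum moments about the hinge (the unknown hinge reaction has zero arm there).
Battery pack: 31.7 × 9.81 = 311 N down at 0.644 m → arm 0.644 m, τ = 311 × 0.644 = 200.3 N·m clockwise.
Total clockwise load moment = 200.3 N·m.
The cable tension T acts at 1.51 m; only its component perpendicular to the boom, T sinθ, produces torque. sin 49.8° = 0.7638.
Balancing moments: T × 1.51 × 0.7638 = 200.3, giving T = 200.3 / 1.153 = 174 N.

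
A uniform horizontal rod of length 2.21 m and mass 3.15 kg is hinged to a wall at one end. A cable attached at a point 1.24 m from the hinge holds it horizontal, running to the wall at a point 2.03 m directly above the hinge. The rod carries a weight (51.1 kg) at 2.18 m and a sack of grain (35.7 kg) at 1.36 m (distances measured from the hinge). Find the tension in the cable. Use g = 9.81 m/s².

Sum moments about the hinge (the unknown hinge reaction has zero arm there).
Beam weight: 3.15 × 9.81 = 30.9 N down at 1.105 m → arm 1.105 m, τ = 30.9 × 1.105 = 34.14 N·m clockwise.
Weight: 51.1 × 9.81 = 501.3 N down at 2.18 m → arm 2.18 m, τ = 501.3 × 2.18 = 1093 N·m clockwise.
Sack of grain: 35.7 × 9.81 = 350.2 N down at 1.36 m → arm 1.36 m, τ = 350.2 × 1.36 = 476.3 N·m clockwise.
Total clockwise load moment = 1603 N·m.
The cable tension T acts at 1.24 m; only its component perpendicular to the rod, T sinθ, produces torque. sinθ = h/√(h²+d²) = 2.03/√(2.03²+1.24²) = 0.8534.
Balancing moments: T × 1.24 × 0.8534 = 1603, giving T = 1603 / 1.058 = 1520 N.

T ≈ 1520 N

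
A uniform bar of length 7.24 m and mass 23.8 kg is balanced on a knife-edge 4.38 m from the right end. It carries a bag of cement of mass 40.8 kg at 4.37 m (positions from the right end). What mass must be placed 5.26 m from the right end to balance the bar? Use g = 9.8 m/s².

Taking torques about the knife-edge (at 4.38 m from the right end):
Beam weight: 23.8 × 9.8 = 233.2 N down at 3.62 m → arm 0.76 m, τ = 233.2 × 0.76 = 177.2 N·m clockwise.
Bag of cement: 40.8 × 9.8 = 399.8 N down at 4.37 m → arm 0.01 m, τ = 399.8 × 0.01 = 3.998 N·m clockwise.
Net moment of known loads = 181.2 N·m clockwise.
An unknown mass m at 5.26 m has arm 0.88 m; its moment is m·g·0.88 counterclockwise.
Setting net torque to zero: m × 9.8 × 0.88 = 181.2 → m = 181.2 / (9.8 × 0.88) = 21 kg.

m ≈ 21 kg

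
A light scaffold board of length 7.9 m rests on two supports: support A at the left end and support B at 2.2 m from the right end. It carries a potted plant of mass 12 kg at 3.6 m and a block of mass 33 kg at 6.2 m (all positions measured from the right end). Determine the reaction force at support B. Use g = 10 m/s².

Taking torques about support A:
Potted plant: 12 × 10 = 120 N down at 3.6 m → arm 4.3 m, τ = 120 × 4.3 = 516 N·m clockwise.
Block: 33 × 10 = 330 N down at 6.2 m → arm 1.7 m, τ = 330 × 1.7 = 561 N·m clockwise.
Net load moment about support A = 1077 N·m clockwise.
Reaction R at support B is upward at 2.2 m, arm 5.7 m → moment R × 5.7 counterclockwise.
Στ = 0 ⇒ R × 5.7 = 1077 ⇒ R = 189 N.

R_B ≈ 189 N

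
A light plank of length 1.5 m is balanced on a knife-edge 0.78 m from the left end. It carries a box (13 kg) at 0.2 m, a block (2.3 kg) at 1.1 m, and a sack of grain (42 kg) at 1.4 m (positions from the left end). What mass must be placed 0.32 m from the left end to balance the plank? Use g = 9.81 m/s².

m ≈ 41.8 kg

Sum moments about the knife-edge (at 0.78 m from the left end) (the support reaction has zero arm there).
Box: 13 × 9.81 = 127.5 N down at 0.2 m → arm 0.58 m, τ = 127.5 × 0.58 = 73.95 N·m counterclockwise.
Block: 2.3 × 9.81 = 22.56 N down at 1.1 m → arm 0.32 m, τ = 22.56 × 0.32 = 7.219 N·m clockwise.
Sack of grain: 42 × 9.81 = 412 N down at 1.4 m → arm 0.62 m, τ = 412 × 0.62 = 255.4 N·m clockwise.
Net moment of known loads = 188.7 N·m clockwise.
An unknown mass m at 0.32 m has arm 0.46 m; its moment is m·g·0.46 counterclockwise.
Στ = 0 ⇒ m × 9.81 × 0.46 = 188.7 ⇒ m = 188.7 / (9.81 × 0.46) = 41.8 kg.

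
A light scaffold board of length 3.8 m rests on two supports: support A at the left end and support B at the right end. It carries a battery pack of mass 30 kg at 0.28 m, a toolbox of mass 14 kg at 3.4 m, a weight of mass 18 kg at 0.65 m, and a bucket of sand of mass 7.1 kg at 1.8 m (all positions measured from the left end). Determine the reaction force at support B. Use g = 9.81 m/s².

R_B ≈ 208 N

About support A:
Battery pack: 30 × 9.81 = 294.3 N down at 0.28 m → arm 0.28 m, τ = 294.3 × 0.28 = 82.4 N·m clockwise.
Toolbox: 14 × 9.81 = 137.3 N down at 3.4 m → arm 3.4 m, τ = 137.3 × 3.4 = 466.8 N·m clockwise.
Weight: 18 × 9.81 = 176.6 N down at 0.65 m → arm 0.65 m, τ = 176.6 × 0.65 = 114.8 N·m clockwise.
Bucket of sand: 7.1 × 9.81 = 69.65 N down at 1.8 m → arm 1.8 m, τ = 69.65 × 1.8 = 125.4 N·m clockwise.
Net load moment about support A = 789.4 N·m clockwise.
Reaction R at support B is upward at 3.8 m, arm 3.8 m → moment R × 3.8 counterclockwise.
Setting net torque to zero: R × 3.8 = 789.4 → R = 208 N.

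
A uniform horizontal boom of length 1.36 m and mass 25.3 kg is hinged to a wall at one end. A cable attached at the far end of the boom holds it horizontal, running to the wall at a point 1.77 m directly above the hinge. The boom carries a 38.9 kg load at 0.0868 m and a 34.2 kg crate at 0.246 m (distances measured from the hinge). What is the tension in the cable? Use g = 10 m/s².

Taking torques about the hinge:
Beam weight: 25.3 × 10 = 253 N down at 0.68 m → arm 0.68 m, τ = 253 × 0.68 = 172 N·m clockwise.
Load: 38.9 × 10 = 389 N down at 0.0868 m → arm 0.0868 m, τ = 389 × 0.0868 = 33.77 N·m clockwise.
Crate: 34.2 × 10 = 342 N down at 0.246 m → arm 0.246 m, τ = 342 × 0.246 = 84.13 N·m clockwise.
Total clockwise load moment = 289.9 N·m.
The cable tension T acts at 1.36 m; only its component perpendicular to the boom, T sinθ, produces torque. sinθ = h/√(h²+d²) = 1.77/√(1.77²+1.36²) = 0.793.
Balancing moments: T × 1.36 × 0.793 = 289.9, giving T = 289.9 / 1.078 = 269 N.

T ≈ 269 N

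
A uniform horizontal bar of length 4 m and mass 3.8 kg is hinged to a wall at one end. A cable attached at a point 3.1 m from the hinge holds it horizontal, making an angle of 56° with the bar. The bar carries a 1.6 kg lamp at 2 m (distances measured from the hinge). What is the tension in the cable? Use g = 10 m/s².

Choose the hinge as the axis so the unknown hinge reaction has zero arm there.
Beam weight: 3.8 × 10 = 38 N down at 2 m → arm 2 m, τ = 38 × 2 = 76 N·m clockwise.
Lamp: 1.6 × 10 = 16 N down at 2 m → arm 2 m, τ = 16 × 2 = 32 N·m clockwise.
Total clockwise load moment = 108 N·m.
The cable tension T acts at 3.1 m; only its component perpendicular to the bar, T sinθ, produces torque. sin 56° = 0.829.
Setting net torque to zero: T × 3.1 × 0.829 = 108 → T = 108 / 2.57 = 42 N.

T ≈ 42 N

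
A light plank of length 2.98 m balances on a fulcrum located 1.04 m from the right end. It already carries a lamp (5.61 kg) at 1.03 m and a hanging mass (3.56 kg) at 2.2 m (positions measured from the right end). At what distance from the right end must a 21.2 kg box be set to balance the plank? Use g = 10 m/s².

x ≈ 0.848 m from the right end

About the fulcrum (at 1.04 m from the right end):
Lamp: 5.61 × 10 = 56.1 N down at 1.03 m → arm 0.01 m, τ = 56.1 × 0.01 = 0.561 N·m clockwise.
Hanging mass: 3.56 × 10 = 35.6 N down at 2.2 m → arm 1.16 m, τ = 35.6 × 1.16 = 41.3 N·m counterclockwise.
Net moment of existing loads = 40.74 N·m counterclockwise.
The box weighs 21.2 × 10 = 212 N and must supply an equal clockwise moment, so its lever arm about the fulcrum is 40.74 / 212 = 0.192 m.
That puts it at 1.04 − 0.192 = 0.848 m from the right end.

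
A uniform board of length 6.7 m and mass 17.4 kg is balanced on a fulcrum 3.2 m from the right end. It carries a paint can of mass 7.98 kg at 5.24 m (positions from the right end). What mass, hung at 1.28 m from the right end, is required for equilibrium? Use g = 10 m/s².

About the fulcrum (at 3.2 m from the right end):
Beam weight: 17.4 × 10 = 174 N down at 3.35 m → arm 0.15 m, τ = 174 × 0.15 = 26.1 N·m counterclockwise.
Paint can: 7.98 × 10 = 79.8 N down at 5.24 m → arm 2.04 m, τ = 79.8 × 2.04 = 162.8 N·m counterclockwise.
Net moment of known loads = 188.9 N·m counterclockwise.
An unknown mass m at 1.28 m has arm 1.92 m; its moment is m·g·1.92 clockwise.
Setting net torque to zero: m × 10 × 1.92 = 188.9 → m = 188.9 / (10 × 1.92) = 9.84 kg.

m ≈ 9.84 kg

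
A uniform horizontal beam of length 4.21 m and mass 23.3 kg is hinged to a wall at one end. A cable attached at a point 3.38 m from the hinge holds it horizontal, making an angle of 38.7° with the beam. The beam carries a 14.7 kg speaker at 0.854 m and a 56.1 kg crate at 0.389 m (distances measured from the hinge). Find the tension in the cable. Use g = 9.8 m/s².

T ≈ 387 N

Sum moments about the hinge (the unknown hinge reaction has zero arm there).
Beam weight: 23.3 × 9.8 = 228.3 N down at 2.105 m → arm 2.105 m, τ = 228.3 × 2.105 = 480.6 N·m clockwise.
Speaker: 14.7 × 9.8 = 144.1 N down at 0.854 m → arm 0.854 m, τ = 144.1 × 0.854 = 123.1 N·m clockwise.
Crate: 56.1 × 9.8 = 549.8 N down at 0.389 m → arm 0.389 m, τ = 549.8 × 0.389 = 213.9 N·m clockwise.
Total clockwise load moment = 817.6 N·m.
The cable tension T acts at 3.38 m; only its component perpendicular to the beam, T sinθ, produces torque. sin 38.7° = 0.6252.
Setting net torque to zero: T × 3.38 × 0.6252 = 817.6 → T = 817.6 / 2.113 = 387 N.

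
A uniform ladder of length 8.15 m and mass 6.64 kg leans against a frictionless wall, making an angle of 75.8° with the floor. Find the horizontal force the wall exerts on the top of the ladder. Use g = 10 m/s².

N_wall ≈ 8.4 N

Taking torques about the foot of the ladder:
Ladder weight 6.64×10 = 66.4 N acts at 4.075 m along the ladder; its horizontal arm is 4.075·cos75.8° = 0.9996 m → τ = 66.37 N·m clockwise.
Wall normal N acts horizontally at the top; its moment arm is the height L sinθ = 8.15·sin75.8° = 7.901 m, counterclockwise.
Στ = 0 ⇒ N × 7.901 = 66.37 ⇒ N = 8.4 N.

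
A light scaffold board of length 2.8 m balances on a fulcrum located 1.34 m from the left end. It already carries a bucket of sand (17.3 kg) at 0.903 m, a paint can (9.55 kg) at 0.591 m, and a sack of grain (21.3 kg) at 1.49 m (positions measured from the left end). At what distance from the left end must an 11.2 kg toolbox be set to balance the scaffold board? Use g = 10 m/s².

x ≈ 2.37 m from the left end

Choose the fulcrum (at 1.34 m from the left end) as the axis so the support reaction has zero arm there.
Bucket of sand: 17.3 × 10 = 173 N down at 0.903 m → arm 0.437 m, τ = 173 × 0.437 = 75.6 N·m counterclockwise.
Paint can: 9.55 × 10 = 95.5 N down at 0.591 m → arm 0.749 m, τ = 95.5 × 0.749 = 71.53 N·m counterclockwise.
Sack of grain: 21.3 × 10 = 213 N down at 1.49 m → arm 0.15 m, τ = 213 × 0.15 = 31.95 N·m clockwise.
Net moment of existing loads = 115.2 N·m counterclockwise.
The toolbox weighs 11.2 × 10 = 112 N and must supply an equal clockwise moment, so its lever arm about the fulcrum is 115.2 / 112 = 1.03 m.
That puts it at 1.34 + 1.03 = 2.37 m from the left end.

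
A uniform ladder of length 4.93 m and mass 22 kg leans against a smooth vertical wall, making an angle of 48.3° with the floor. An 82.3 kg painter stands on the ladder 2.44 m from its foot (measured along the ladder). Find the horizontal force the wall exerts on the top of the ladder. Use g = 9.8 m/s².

Sum moments about the foot of the ladder (the floor normal and friction both act there and drop out).
Ladder weight 22×9.8 = 215.6 N acts at 2.465 m along the ladder; its horizontal arm is 2.465·cos48.3° = 1.64 m → τ = 353.6 N·m clockwise.
Painter: 82.3×9.8 = 806.5 N at 2.44 m → arm 1.623 m → τ = 1309 N·m clockwise.
Wall normal N acts horizontally at the top; its moment arm is the height L sinθ = 4.93·sin48.3° = 3.681 m, counterclockwise.
Στ = 0 ⇒ N × 3.681 = 1663 ⇒ N = 452 N.

N_wall ≈ 452 N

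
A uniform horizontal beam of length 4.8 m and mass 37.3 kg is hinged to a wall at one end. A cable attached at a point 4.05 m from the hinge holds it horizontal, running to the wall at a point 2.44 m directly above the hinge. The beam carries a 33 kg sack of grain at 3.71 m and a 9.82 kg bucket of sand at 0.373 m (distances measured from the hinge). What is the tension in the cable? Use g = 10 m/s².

Sum moments about the hinge (the unknown hinge reaction has zero arm there).
Beam weight: 37.3 × 10 = 373 N down at 2.4 m → arm 2.4 m, τ = 373 × 2.4 = 895.2 N·m clockwise.
Sack of grain: 33 × 10 = 330 N down at 3.71 m → arm 3.71 m, τ = 330 × 3.71 = 1224 N·m clockwise.
Bucket of sand: 9.82 × 10 = 98.2 N down at 0.373 m → arm 0.373 m, τ = 98.2 × 0.373 = 36.63 N·m clockwise.
Total clockwise load moment = 2156 N·m.
The cable tension T acts at 4.05 m; only its component perpendicular to the beam, T sinθ, produces torque. sinθ = h/√(h²+d²) = 2.44/√(2.44²+4.05²) = 0.5161.
Στ = 0 ⇒ T × 4.05 × 0.5161 = 2156 ⇒ T = 2156 / 2.09 = 1030 N.

T ≈ 1030 N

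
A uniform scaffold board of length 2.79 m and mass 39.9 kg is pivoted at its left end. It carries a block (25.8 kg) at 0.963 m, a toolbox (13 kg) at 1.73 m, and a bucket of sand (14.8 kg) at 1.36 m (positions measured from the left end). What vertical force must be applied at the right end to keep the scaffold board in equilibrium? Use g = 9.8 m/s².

Taking torques about the left end:
Beam weight: 39.9 × 9.8 = 391 N down at 1.395 m → arm 1.395 m, τ = 391 × 1.395 = 545.4 N·m clockwise.
Block: 25.8 × 9.8 = 252.8 N down at 0.963 m → arm 0.963 m, τ = 252.8 × 0.963 = 243.4 N·m clockwise.
Toolbox: 13 × 9.8 = 127.4 N down at 1.73 m → arm 1.73 m, τ = 127.4 × 1.73 = 220.4 N·m clockwise.
Bucket of sand: 14.8 × 9.8 = 145 N down at 1.36 m → arm 1.36 m, τ = 145 × 1.36 = 197.2 N·m clockwise.
Net moment of the loads = 1206 N·m clockwise.
The upward force F acts at the right end, arm 2.79 m, giving F × 2.79 counterclockwise.
Στ = 0 ⇒ F × 2.79 = 1206 ⇒ F = 1206 / 2.79 = 432 N.

F ≈ 432 N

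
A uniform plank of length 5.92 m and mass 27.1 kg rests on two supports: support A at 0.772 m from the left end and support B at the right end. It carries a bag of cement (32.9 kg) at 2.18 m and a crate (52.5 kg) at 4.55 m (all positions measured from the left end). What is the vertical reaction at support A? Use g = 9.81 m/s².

R_A ≈ 524 N

About support B:
Beam weight: 27.1 × 9.81 = 265.9 N down at 2.96 m → arm 2.96 m, τ = 265.9 × 2.96 = 787.1 N·m counterclockwise.
Bag of cement: 32.9 × 9.81 = 322.7 N down at 2.18 m → arm 3.74 m, τ = 322.7 × 3.74 = 1207 N·m counterclockwise.
Crate: 52.5 × 9.81 = 515 N down at 4.55 m → arm 1.37 m, τ = 515 × 1.37 = 705.6 N·m counterclockwise.
Net load moment about support B = 2700 N·m counterclockwise.
Reaction R at support A is upward at 0.772 m, arm 5.148 m → moment R × 5.148 clockwise.
Balancing moments: R × 5.148 = 2700, giving R = 524 N.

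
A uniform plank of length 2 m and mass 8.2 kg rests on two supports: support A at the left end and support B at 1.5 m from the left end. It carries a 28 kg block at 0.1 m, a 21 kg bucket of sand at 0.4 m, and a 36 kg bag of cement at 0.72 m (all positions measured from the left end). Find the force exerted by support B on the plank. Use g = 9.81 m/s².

Take moments about support A.
Beam weight: 8.2 × 9.81 = 80.44 N down at 1 m → arm 1 m, τ = 80.44 × 1 = 80.44 N·m clockwise.
Block: 28 × 9.81 = 274.7 N down at 0.1 m → arm 0.1 m, τ = 274.7 × 0.1 = 27.47 N·m clockwise.
Bucket of sand: 21 × 9.81 = 206 N down at 0.4 m → arm 0.4 m, τ = 206 × 0.4 = 82.4 N·m clockwise.
Bag of cement: 36 × 9.81 = 353.2 N down at 0.72 m → arm 0.72 m, τ = 353.2 × 0.72 = 254.3 N·m clockwise.
Net load moment about support A = 444.6 N·m clockwise.
Reaction R at support B is upward at 1.5 m, arm 1.5 m → moment R × 1.5 counterclockwise.
For rotational equilibrium, R × 1.5 = 444.6, so R = 296 N.

R_B ≈ 296 N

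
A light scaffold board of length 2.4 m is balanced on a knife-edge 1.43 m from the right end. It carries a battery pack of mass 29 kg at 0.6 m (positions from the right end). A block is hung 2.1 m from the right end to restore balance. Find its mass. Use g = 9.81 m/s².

m ≈ 35.9 kg

Taking torques about the knife-edge (at 1.43 m from the right end):
Battery pack: 29 × 9.81 = 284.5 N down at 0.6 m → arm 0.83 m, τ = 284.5 × 0.83 = 236.1 N·m clockwise.
Net moment of known loads = 236.1 N·m clockwise.
An unknown mass m at 2.1 m has arm 0.67 m; its moment is m·g·0.67 counterclockwise.
Στ = 0 ⇒ m × 9.81 × 0.67 = 236.1 ⇒ m = 236.1 / (9.81 × 0.67) = 35.9 kg.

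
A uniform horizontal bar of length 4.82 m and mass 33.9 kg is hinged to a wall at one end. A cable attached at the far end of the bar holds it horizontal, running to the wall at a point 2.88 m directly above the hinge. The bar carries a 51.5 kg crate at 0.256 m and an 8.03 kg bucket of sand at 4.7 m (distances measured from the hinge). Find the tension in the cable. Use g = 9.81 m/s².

Choose the hinge as the axis so the unknown hinge reaction has zero arm there.
Beam weight: 33.9 × 9.81 = 332.6 N down at 2.41 m → arm 2.41 m, τ = 332.6 × 2.41 = 801.6 N·m clockwise.
Crate: 51.5 × 9.81 = 505.2 N down at 0.256 m → arm 0.256 m, τ = 505.2 × 0.256 = 129.3 N·m clockwise.
Bucket of sand: 8.03 × 9.81 = 78.77 N down at 4.7 m → arm 4.7 m, τ = 78.77 × 4.7 = 370.2 N·m clockwise.
Total clockwise load moment = 1301 N·m.
The cable tension T acts at 4.82 m; only its component perpendicular to the bar, T sinθ, produces torque. sinθ = h/√(h²+d²) = 2.88/√(2.88²+4.82²) = 0.5129.
Στ = 0 ⇒ T × 4.82 × 0.5129 = 1301 ⇒ T = 1301 / 2.472 = 526 N.

T ≈ 526 N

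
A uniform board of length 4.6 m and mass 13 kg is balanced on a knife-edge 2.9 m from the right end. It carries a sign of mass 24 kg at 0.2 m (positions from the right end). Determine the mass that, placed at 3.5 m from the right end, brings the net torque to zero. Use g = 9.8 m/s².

Sum moments about the knife-edge (at 2.9 m from the right end) (the support reaction has zero arm there).
Beam weight: 13 × 9.8 = 127.4 N down at 2.3 m → arm 0.6 m, τ = 127.4 × 0.6 = 76.44 N·m clockwise.
Sign: 24 × 9.8 = 235.2 N down at 0.2 m → arm 2.7 m, τ = 235.2 × 2.7 = 635 N·m clockwise.
Net moment of known loads = 711.4 N·m clockwise.
An unknown mass m at 3.5 m has arm 0.6 m; its moment is m·g·0.6 counterclockwise.
Στ = 0 ⇒ m × 9.8 × 0.6 = 711.4 ⇒ m = 711.4 / (9.8 × 0.6) = 121 kg.

m ≈ 121 kg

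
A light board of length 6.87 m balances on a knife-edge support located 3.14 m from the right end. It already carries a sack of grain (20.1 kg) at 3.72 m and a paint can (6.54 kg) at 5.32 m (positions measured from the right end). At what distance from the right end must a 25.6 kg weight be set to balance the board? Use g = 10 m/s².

Sum moments about the knife-edge support (at 3.14 m from the right end) (the support reaction has zero arm there).
Sack of grain: 20.1 × 10 = 201 N down at 3.72 m → arm 0.58 m, τ = 201 × 0.58 = 116.6 N·m counterclockwise.
Paint can: 6.54 × 10 = 65.4 N down at 5.32 m → arm 2.18 m, τ = 65.4 × 2.18 = 142.6 N·m counterclockwise.
Net moment of existing loads = 259.2 N·m counterclockwise.
The weight weighs 25.6 × 10 = 256 N and must supply an equal clockwise moment, so its lever arm about the knife-edge support is 259.2 / 256 = 1.01 m.
That puts it at 3.14 − 1.01 = 2.13 m from the right end.

x ≈ 2.13 m from the right end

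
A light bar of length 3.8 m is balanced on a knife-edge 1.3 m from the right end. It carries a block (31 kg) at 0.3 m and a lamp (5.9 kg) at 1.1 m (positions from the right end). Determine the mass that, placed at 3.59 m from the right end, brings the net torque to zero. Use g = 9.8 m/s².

Sum moments about the knife-edge (at 1.3 m from the right end) (the support reaction has zero arm there).
Block: 31 × 9.8 = 303.8 N down at 0.3 m → arm 1 m, τ = 303.8 × 1 = 303.8 N·m clockwise.
Lamp: 5.9 × 9.8 = 57.82 N down at 1.1 m → arm 0.2 m, τ = 57.82 × 0.2 = 11.56 N·m clockwise.
Net moment of known loads = 315.4 N·m clockwise.
An unknown mass m at 3.59 m has arm 2.29 m; its moment is m·g·2.29 counterclockwise.
Setting net torque to zero: m × 9.8 × 2.29 = 315.4 → m = 315.4 / (9.8 × 2.29) = 14.1 kg.

m ≈ 14.1 kg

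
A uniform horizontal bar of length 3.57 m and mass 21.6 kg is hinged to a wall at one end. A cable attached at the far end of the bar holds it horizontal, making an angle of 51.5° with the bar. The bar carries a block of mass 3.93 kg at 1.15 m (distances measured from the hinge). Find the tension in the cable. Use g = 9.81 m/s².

About the hinge:
Beam weight: 21.6 × 9.81 = 211.9 N down at 1.785 m → arm 1.785 m, τ = 211.9 × 1.785 = 378.2 N·m clockwise.
Block: 3.93 × 9.81 = 38.55 N down at 1.15 m → arm 1.15 m, τ = 38.55 × 1.15 = 44.33 N·m clockwise.
Total clockwise load moment = 422.5 N·m.
The cable tension T acts at 3.57 m; only its component perpendicular to the bar, T sinθ, produces torque. sin 51.5° = 0.7826.
Balancing moments: T × 3.57 × 0.7826 = 422.5, giving T = 422.5 / 2.794 = 151 N.

T ≈ 151 N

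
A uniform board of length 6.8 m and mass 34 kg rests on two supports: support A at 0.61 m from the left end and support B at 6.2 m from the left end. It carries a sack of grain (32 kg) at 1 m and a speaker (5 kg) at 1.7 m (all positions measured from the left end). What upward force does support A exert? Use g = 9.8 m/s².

R_A ≈ 498 N

Take moments about support B.
Beam weight: 34 × 9.8 = 333.2 N down at 3.4 m → arm 2.8 m, τ = 333.2 × 2.8 = 933 N·m counterclockwise.
Sack of grain: 32 × 9.8 = 313.6 N down at 1 m → arm 5.2 m, τ = 313.6 × 5.2 = 1631 N·m counterclockwise.
Speaker: 5 × 9.8 = 49 N down at 1.7 m → arm 4.5 m, τ = 49 × 4.5 = 220.5 N·m counterclockwise.
Net load moment about support B = 2784 N·m counterclockwise.
Reaction R at support A is upward at 0.61 m, arm 5.59 m → moment R × 5.59 clockwise.
Balancing moments: R × 5.59 = 2784, giving R = 498 N.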